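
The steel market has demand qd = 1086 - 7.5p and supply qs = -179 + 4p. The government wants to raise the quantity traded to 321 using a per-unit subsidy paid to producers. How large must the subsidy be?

Required subsidy s = 23 per unit

At q = 321, invert demand for the buyer price: pb = (1086 − 321)/7.5 = 102; invert supply for the seller price: ps = (321 − (-179))/4 = 125.
The subsidy must fill the gap: s = ps − pb = 125 − 102 = 23.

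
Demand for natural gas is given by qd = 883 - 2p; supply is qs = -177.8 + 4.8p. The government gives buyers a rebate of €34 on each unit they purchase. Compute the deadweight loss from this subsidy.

Pre-subsidy: 883 - 2p = -177.8 + 4.8p gives p* = 156, q* = 571.
With the rebate, buyers effectively pay pb = ps − 34, where ps is the price sellers receive.
Demand in terms of ps becomes qd = 883 − 2(ps − 34) = 951 - 2ps. Setting this equal to supply: 951 - 2ps = -177.8 + 4.8ps, so ps = 166.
Buyers pay pb = 166 − 34 = 132; q' = -177.8 + 4.8·166 = 619.
The subsidy expands output by 619 − 571 = 48 past the efficient level; on those units the gap between marginal cost and willingness to pay runs from 0 up to 34.
DWL = ½ × 34 × 48 = 816.

Deadweight loss = €816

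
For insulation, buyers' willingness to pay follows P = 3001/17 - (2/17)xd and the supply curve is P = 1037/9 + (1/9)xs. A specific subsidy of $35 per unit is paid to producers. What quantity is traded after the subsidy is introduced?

x' = 421

Pre-subsidy: 3001/17 - (2/17)x = 1037/9 + (1/9)x gives x* = 268 and P* = 145.
With the subsidy, sellers receive Ps = Pb + 35 for each unit, where Pb is the price buyers pay.
On the curves, Pb = 3001/17 - (2/17)x and Ps = 1037/9 + (1/9)x; the wedge Ps − Pb = 35 gives 1037/9 + (1/9)x − (3001/17 - (2/17)x) = 35, so x' = 421.
Then Pb = 3001/17 − (2/17)·421 = 127 and Ps = 1037/9 + (1/9)·421 = 162.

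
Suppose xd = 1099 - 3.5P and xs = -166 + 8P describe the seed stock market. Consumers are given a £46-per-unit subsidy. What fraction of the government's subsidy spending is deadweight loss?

DWL / government spending = 4/59

Pre-subsidy: 1099 - 3.5P = -166 + 8P gives P* = 110, x* = 714.
With the rebate, buyers effectively pay Pb = Ps − 46, where Ps is the price sellers receive.
Demand in terms of Ps becomes xd = 1099 − 3.5(Ps − 46) = 1260 - 3.5Ps. Setting this equal to supply: 1260 - 3.5Ps = -166 + 8Ps, so Ps = 124.
Buyers pay Pb = 124 − 46 = 78; x' = -166 + 8·124 = 826.
ΔCS = ½(714 + 826)(110 − 78) = 24640; ΔPS = ½(714 + 826)(124 − 110) = 10780.
Government spending = 46 × 826 = 37996.
DWL = ½ × 46 × (826 − 714) = 2576; fraction = 2576 / 37996 = 4/59.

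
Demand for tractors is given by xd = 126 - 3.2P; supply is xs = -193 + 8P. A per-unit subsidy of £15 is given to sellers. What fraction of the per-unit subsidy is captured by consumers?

Pre-subsidy: 126 - 3.2P = -193 + 8P gives P* = 1595/56, x* = 244/7.
With the subsidy, sellers receive Ps = Pb + 15 for each unit, where Pb is the price buyers pay.
Supply in terms of Pb becomes xs = -193 + 8(Pb + 15) = -73 + 8Pb. Setting this equal to demand: 126 - 3.2Pb = -73 + 8Pb, so Pb = 995/56.
Sellers receive Ps = 995/56 + 15 = 1835/56; x' = 126 − 3.2·(995/56) = 484/7.
Buyers' price falls by P* − Pb = 1595/56 − 995/56 = 75/7; sellers' price rises by Ps − P* = 1835/56 − 1595/56 = 30/7.
So consumers capture (75/7)/15 = 5/7 of each unit of subsidy.

Consumer share = 5/7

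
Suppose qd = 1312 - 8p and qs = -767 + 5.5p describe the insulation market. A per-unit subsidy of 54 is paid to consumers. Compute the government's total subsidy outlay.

Government cost = 13824

Pre-subsidy: 1312 - 8p = -767 + 5.5p gives p* = 154, q* = 80.
With the rebate, buyers effectively pay pb = ps − 54, where ps is the price sellers receive.
Demand in terms of ps becomes qd = 1312 − 8(ps − 54) = 1744 - 8ps. Setting this equal to supply: 1744 - 8ps = -767 + 5.5ps, so ps = 186.
Buyers pay pb = 186 − 54 = 132; q' = -767 + 5.5·186 = 256.
Government outlay = subsidy × quantity = 54 × 256 = 13824.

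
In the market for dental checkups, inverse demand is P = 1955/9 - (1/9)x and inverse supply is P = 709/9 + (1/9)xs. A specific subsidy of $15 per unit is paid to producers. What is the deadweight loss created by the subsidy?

Deadweight loss = $506.25

Pre-subsidy: 1955/9 - (1/9)x = 709/9 + (1/9)x gives x* = 623 and P* = 148.
With the subsidy, sellers receive Ps = Pb + 15 for each unit, where Pb is the price buyers pay.
On the curves, Pb = 1955/9 - (1/9)x and Ps = 709/9 + (1/9)x; the wedge Ps − Pb = 15 gives 709/9 + (1/9)x − (1955/9 - (1/9)x) = 15, so x' = 690.5.
Then Pb = 1955/9 − (1/9)·690.5 = 140.5 and Ps = 709/9 + (1/9)·690.5 = 155.5.
The subsidy expands output by 690.5 − 623 = 67.5 past the efficient level; on those units the gap between marginal cost and willingness to pay runs from 0 up to 15.
DWL = ½ × 15 × 67.5 = 506.25.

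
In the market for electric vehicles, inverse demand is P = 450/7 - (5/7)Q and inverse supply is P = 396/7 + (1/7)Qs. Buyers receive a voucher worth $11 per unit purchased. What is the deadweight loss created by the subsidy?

Deadweight loss = 847/12

Pre-subsidy: 450/7 - (5/7)Q = 396/7 + (1/7)Q gives Q* = 9 and P* = 405/7.
With the rebate, buyers effectively pay Pb = Ps − 11, where Ps is the price sellers receive.
On the curves, Pb = 450/7 - (5/7)Q and Ps = 396/7 + (1/7)Q; the wedge Ps − Pb = 11 gives 396/7 + (1/7)Q − (450/7 - (5/7)Q) = 11, so Q' = 131/6.
Then Pb = 450/7 − (5/7)·(131/6) = 2045/42 and Ps = 396/7 + (1/7)·(131/6) = 2507/42.
The subsidy expands output by 131/6 − 9 = 77/6 past the efficient level; on those units the gap between marginal cost and willingness to pay runs from 0 up to 11.
DWL = ½ × 11 × 77/6 = 847/12.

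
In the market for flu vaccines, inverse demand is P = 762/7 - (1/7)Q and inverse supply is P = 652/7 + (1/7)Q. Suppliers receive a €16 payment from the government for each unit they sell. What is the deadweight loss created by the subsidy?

Pre-subsidy: 762/7 - (1/7)Q = 652/7 + (1/7)Q gives Q* = 55 and P* = 101.
With the subsidy, sellers receive Ps = Pb + 16 for each unit, where Pb is the price buyers pay.
On the curves, Pb = 762/7 - (1/7)Q and Ps = 652/7 + (1/7)Q; the wedge Ps − Pb = 16 gives 652/7 + (1/7)Q − (762/7 - (1/7)Q) = 16, so Q' = 111.
Then Pb = 762/7 − (1/7)·111 = 93 and Ps = 652/7 + (1/7)·111 = 109.
The subsidy expands output by 111 − 55 = 56 past the efficient level; on those units the gap between marginal cost and willingness to pay runs from 0 up to 16.
DWL = ½ × 16 × 56 = 448.

Deadweight loss = €448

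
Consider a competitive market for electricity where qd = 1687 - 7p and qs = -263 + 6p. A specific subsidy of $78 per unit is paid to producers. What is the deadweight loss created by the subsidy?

Pre-subsidy: 1687 - 7p = -263 + 6p gives p* = 150, q* = 637.
With the subsidy, sellers receive ps = pb + 78 for each unit, where pb is the price buyers pay.
Supply in terms of pb becomes qs = -263 + 6(pb + 78) = 205 + 6pb. Setting this equal to demand: 1687 - 7pb = 205 + 6pb, so pb = 114.
Sellers receive ps = 114 + 78 = 192; q' = 1687 − 7·114 = 889.
The subsidy expands output by 889 − 637 = 252 past the efficient level; on those units the gap between marginal cost and willingness to pay runs from 0 up to 78.
DWL = ½ × 78 × 252 = 9828.

Deadweight loss = $9828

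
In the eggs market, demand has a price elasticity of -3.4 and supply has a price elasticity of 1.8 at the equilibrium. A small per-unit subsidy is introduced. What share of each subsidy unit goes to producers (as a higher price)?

For a small subsidy around the equilibrium, the benefit split depends on the relative slopes, which at a point are proportional to the elasticities.
Buyer share = εs/(εs + |εd|) = 1.8/(1.8 + 3.4) = 9/26; seller share = |εd|/(εs + |εd|) = 17/26.
So producers capture 17/26 of the subsidy.

Producer share = 17/26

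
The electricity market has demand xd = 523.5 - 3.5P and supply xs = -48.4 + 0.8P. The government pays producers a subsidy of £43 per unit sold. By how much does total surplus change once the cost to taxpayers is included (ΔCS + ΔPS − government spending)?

Pre-subsidy: 523.5 - 3.5P = -48.4 + 0.8P gives P* = 133, x* = 58.
With the subsidy, sellers receive Ps = Pb + 43 for each unit, where Pb is the price buyers pay.
Supply in terms of Pb becomes xs = -48.4 + 0.8(Pb + 43) = -14 + 0.8Pb. Setting this equal to demand: 523.5 - 3.5Pb = -14 + 0.8Pb, so Pb = 125.
Sellers receive Ps = 125 + 43 = 168; x' = 523.5 − 3.5·125 = 86.
ΔCS = ½(58 + 86)(133 − 125) = 576; ΔPS = ½(58 + 86)(168 − 133) = 2520.
Government spending = 43 × 86 = 3698.
Net change = 576 + 2520 − 3698 = -602. The loss equals the DWL triangle ½·43·28.

Net change in total surplus = -£602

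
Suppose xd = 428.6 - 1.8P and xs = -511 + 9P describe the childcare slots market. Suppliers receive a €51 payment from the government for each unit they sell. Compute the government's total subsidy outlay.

Pre-subsidy: 428.6 - 1.8P = -511 + 9P gives P* = 87, x* = 272.
With the subsidy, sellers receive Ps = Pb + 51 for each unit, where Pb is the price buyers pay.
Supply in terms of Pb becomes xs = -511 + 9(Pb + 51) = -52 + 9Pb. Setting this equal to demand: 428.6 - 1.8Pb = -52 + 9Pb, so Pb = 44.5.
Sellers receive Ps = 44.5 + 51 = 95.5; x' = 428.6 − 1.8·44.5 = 348.5.
Government outlay = subsidy × quantity = 51 × 348.5 = 17773.5.

Government cost = €17773.5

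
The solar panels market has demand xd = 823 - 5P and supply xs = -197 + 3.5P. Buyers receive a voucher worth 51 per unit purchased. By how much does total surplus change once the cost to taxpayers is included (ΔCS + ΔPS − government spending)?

Pre-subsidy: 823 - 5P = -197 + 3.5P gives P* = 120, x* = 223.
With the rebate, buyers effectively pay Pb = Ps − 51, where Ps is the price sellers receive.
Demand in terms of Ps becomes xd = 823 − 5(Ps − 51) = 1078 - 5Ps. Setting this equal to supply: 1078 - 5Ps = -197 + 3.5Ps, so Ps = 150.
Buyers pay Pb = 150 − 51 = 99; x' = -197 + 3.5·150 = 328.
ΔCS = ½(223 + 328)(120 − 99) = 5785.5; ΔPS = ½(223 + 328)(150 − 120) = 8265.
Government spending = 51 × 328 = 16728.
Net change = 5785.5 + 8265 − 16728 = -2677.5. The loss equals the DWL triangle ½·51·105.

Net change in total surplus = -2677.5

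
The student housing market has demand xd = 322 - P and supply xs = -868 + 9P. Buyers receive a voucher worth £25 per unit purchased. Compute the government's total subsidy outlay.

Government cost = £5637.5

Pre-subsidy: 322 - P = -868 + 9P gives P* = 119, x* = 203.
With the rebate, buyers effectively pay Pb = Ps − 25, where Ps is the price sellers receive.
Demand in terms of Ps becomes xd = 322 − 1(Ps − 25) = 347 - Ps. Setting this equal to supply: 347 - Ps = -868 + 9Ps, so Ps = 121.5.
Buyers pay Pb = 121.5 − 25 = 96.5; x' = -868 + 9·121.5 = 225.5.
Government outlay = subsidy × quantity = 25 × 225.5 = 5637.5.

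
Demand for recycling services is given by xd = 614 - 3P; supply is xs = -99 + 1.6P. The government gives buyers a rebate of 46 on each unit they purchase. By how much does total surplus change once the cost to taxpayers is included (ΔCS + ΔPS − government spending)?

Pre-subsidy: 614 - 3P = -99 + 1.6P gives P* = 155, x* = 149.
With the rebate, buyers effectively pay Pb = Ps − 46, where Ps is the price sellers receive.
Demand in terms of Ps becomes xd = 614 − 3(Ps − 46) = 752 - 3Ps. Setting this equal to supply: 752 - 3Ps = -99 + 1.6Ps, so Ps = 185.
Buyers pay Pb = 185 − 46 = 139; x' = -99 + 1.6·185 = 197.
ΔCS = ½(149 + 197)(155 − 139) = 2768; ΔPS = ½(149 + 197)(185 − 155) = 5190.
Government spending = 46 × 197 = 9062.
Net change = 2768 + 5190 − 9062 = -1104. The loss equals the DWL triangle ½·46·48.

Net change in total surplus = -1104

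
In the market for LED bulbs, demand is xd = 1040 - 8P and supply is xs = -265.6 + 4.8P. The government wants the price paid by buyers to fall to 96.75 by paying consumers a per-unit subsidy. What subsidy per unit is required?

At a buyer price of 96.75, quantity demanded is 1040 − 8·96.75 = 266.
Sellers supply 266 only when they receive Ps with -265.6 + 4.8·Ps = 266, i.e. Ps = 110.75.
s = Ps − Pb = 110.75 − 96.75 = 14.

Required subsidy s = 14 per unit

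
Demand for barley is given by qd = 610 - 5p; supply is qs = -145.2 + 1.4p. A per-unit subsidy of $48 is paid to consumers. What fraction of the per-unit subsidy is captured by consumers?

Pre-subsidy: 610 - 5p = -145.2 + 1.4p gives p* = 118, q* = 20.
With the rebate, buyers effectively pay pb = ps − 48, where ps is the price sellers receive.
Demand in terms of ps becomes qd = 610 − 5(ps − 48) = 850 - 5ps. Setting this equal to supply: 850 - 5ps = -145.2 + 1.4ps, so ps = 155.5.
Buyers pay pb = 155.5 − 48 = 107.5; q' = -145.2 + 1.4·155.5 = 72.5.
Buyers' price falls by p* − pb = 118 − 107.5 = 10.5; sellers' price rises by ps − p* = 155.5 − 118 = 37.5.
So consumers capture 10.5/48 = 0.21875 of each unit of subsidy.

Consumer share = 0.21875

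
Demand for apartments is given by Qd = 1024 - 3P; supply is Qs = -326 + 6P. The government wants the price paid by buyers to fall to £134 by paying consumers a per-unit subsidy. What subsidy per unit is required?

At a buyer price of 134, quantity demanded is 1024 − 3·134 = 622.
Sellers supply 622 only when they receive Ps with -326 + 6·Ps = 622, i.e. Ps = 158.
s = Ps − Pb = 158 − 134 = 24.

Required subsidy s = £24 per unit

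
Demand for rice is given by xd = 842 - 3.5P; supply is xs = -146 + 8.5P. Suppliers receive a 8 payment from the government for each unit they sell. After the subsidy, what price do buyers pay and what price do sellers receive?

Pre-subsidy: 842 - 3.5P = -146 + 8.5P gives P* = 247/3, x* = 3323/6.
With the subsidy, sellers receive Ps = Pb + 8 for each unit, where Pb is the price buyers pay.
Supply in terms of Pb becomes xs = -146 + 8.5(Pb + 8) = -78 + 8.5Pb. Setting this equal to demand: 842 - 3.5Pb = -78 + 8.5Pb, so Pb = 230/3.
Sellers receive Ps = 230/3 + 8 = 254/3; x' = 842 − 3.5·(230/3) = 1721/3.

Buyers pay 230/3; sellers receive 254/3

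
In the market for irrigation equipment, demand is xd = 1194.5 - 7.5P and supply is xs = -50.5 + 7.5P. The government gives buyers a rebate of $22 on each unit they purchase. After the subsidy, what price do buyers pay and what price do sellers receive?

Buyers pay $72; sellers receive $94

Pre-subsidy: 1194.5 - 7.5P = -50.5 + 7.5P gives P* = 83, x* = 572.
With the rebate, buyers effectively pay Pb = Ps − 22, where Ps is the price sellers receive.
Demand in terms of Ps becomes xd = 1194.5 − 7.5(Ps − 22) = 1359.5 - 7.5Ps. Setting this equal to supply: 1359.5 - 7.5Ps = -50.5 + 7.5Ps, so Ps = 94.
Buyers pay Pb = 94 − 22 = 72; x' = -50.5 + 7.5·94 = 654.5.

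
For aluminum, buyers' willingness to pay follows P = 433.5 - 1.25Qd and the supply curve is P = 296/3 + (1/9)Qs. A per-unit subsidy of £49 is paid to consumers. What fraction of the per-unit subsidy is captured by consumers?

Pre-subsidy: 433.5 - 1.25Q = 296/3 + (1/9)Q gives Q* = 246 and P* = 126.
With the rebate, buyers effectively pay Pb = Ps − 49, where Ps is the price sellers receive.
On the curves, Pb = 433.5 - 1.25Q and Ps = 296/3 + (1/9)Q; the wedge Ps − Pb = 49 gives 296/3 + (1/9)Q − (433.5 - 1.25Q) = 49, so Q' = 282.
Then Pb = 433.5 − 1.25·282 = 81 and Ps = 296/3 + (1/9)·282 = 130.
Buyers' price falls by P* − Pb = 126 − 81 = 45; sellers' price rises by Ps − P* = 130 − 126 = 4.
So consumers capture 45/49 = 45/49 of each unit of subsidy.

Consumer share = 45/49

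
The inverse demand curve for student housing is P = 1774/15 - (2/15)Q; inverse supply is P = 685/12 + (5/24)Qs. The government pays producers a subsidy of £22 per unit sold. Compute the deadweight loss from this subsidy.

Deadweight loss = 29040/41

Pre-subsidy: 1774/15 - (2/15)Q = 685/12 + (5/24)Q gives Q* = 7342/41 and P* = 3870/41.
With the subsidy, sellers receive Ps = Pb + 22 for each unit, where Pb is the price buyers pay.
On the curves, Pb = 1774/15 - (2/15)Q and Ps = 685/12 + (5/24)Q; the wedge Ps − Pb = 22 gives 685/12 + (5/24)Q − (1774/15 - (2/15)Q) = 22, so Q' = 9982/41.
Then Pb = 1774/15 − (2/15)·(9982/41) = 3518/41 and Ps = 685/12 + (5/24)·(9982/41) = 4420/41.
The subsidy expands output by 9982/41 − 7342/41 = 2640/41 past the efficient level; on those units the gap between marginal cost and willingness to pay runs from 0 up to 22.
DWL = ½ × 22 × 2640/41 = 29040/41.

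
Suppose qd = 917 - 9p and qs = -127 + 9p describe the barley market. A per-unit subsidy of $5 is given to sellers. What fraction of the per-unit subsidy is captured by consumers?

Consumer share = 0.5

Pre-subsidy: 917 - 9p = -127 + 9p gives p* = 58, q* = 395.
With the subsidy, sellers receive ps = pb + 5 for each unit, where pb is the price buyers pay.
Supply in terms of pb becomes qs = -127 + 9(pb + 5) = -82 + 9pb. Setting this equal to demand: 917 - 9pb = -82 + 9pb, so pb = 55.5.
Sellers receive ps = 55.5 + 5 = 60.5; q' = 917 − 9·55.5 = 417.5.
Buyers' price falls by p* − pb = 58 − 55.5 = 2.5; sellers' price rises by ps − p* = 60.5 − 58 = 2.5.
So consumers capture 2.5/5 = 0.5 of each unit of subsidy.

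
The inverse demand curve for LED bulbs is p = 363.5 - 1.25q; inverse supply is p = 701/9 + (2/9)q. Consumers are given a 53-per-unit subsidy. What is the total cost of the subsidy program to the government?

Pre-subsidy: 363.5 - 1.25q = 701/9 + (2/9)q gives q* = 194 and p* = 121.
With the rebate, buyers effectively pay pb = ps − 53, where ps is the price sellers receive.
On the curves, pb = 363.5 - 1.25q and ps = 701/9 + (2/9)q; the wedge ps − pb = 53 gives 701/9 + (2/9)q − (363.5 - 1.25q) = 53, so q' = 230.
Then pb = 363.5 − 1.25·230 = 76 and ps = 701/9 + (2/9)·230 = 129.
Government outlay = subsidy × quantity = 53 × 230 = 12190.

Government cost = 12190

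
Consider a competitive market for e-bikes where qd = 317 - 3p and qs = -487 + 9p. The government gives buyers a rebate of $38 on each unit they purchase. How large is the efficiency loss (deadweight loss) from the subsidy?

Pre-subsidy: 317 - 3p = -487 + 9p gives p* = 67, q* = 116.
With the rebate, buyers effectively pay pb = ps − 38, where ps is the price sellers receive.
Demand in terms of ps becomes qd = 317 − 3(ps − 38) = 431 - 3ps. Setting this equal to supply: 431 - 3ps = -487 + 9ps, so ps = 76.5.
Buyers pay pb = 76.5 − 38 = 38.5; q' = -487 + 9·76.5 = 201.5.
The subsidy expands output by 201.5 − 116 = 85.5 past the efficient level; on those units the gap between marginal cost and willingness to pay runs from 0 up to 38.
DWL = ½ × 38 × 85.5 = 1624.5.

Deadweight loss = $1624.5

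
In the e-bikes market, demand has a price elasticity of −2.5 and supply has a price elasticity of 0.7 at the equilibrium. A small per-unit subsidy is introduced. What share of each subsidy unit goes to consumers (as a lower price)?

Consumer share = 0.21875

For a small subsidy around the equilibrium, the benefit split depends on the relative slopes, which at a point are proportional to the elasticities.
Buyer share = εs/(εs + |εd|) = 0.7/(0.7 + 2.5) = 0.21875; seller share = |εd|/(εs + |εd|) = 0.78125.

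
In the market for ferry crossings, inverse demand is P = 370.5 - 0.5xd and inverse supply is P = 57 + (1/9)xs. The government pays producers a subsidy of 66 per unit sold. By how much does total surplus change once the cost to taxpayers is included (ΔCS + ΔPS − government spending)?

Net change in total surplus = -3564

Pre-subsidy: 370.5 - 0.5x = 57 + (1/9)x gives x* = 513 and P* = 114.
With the subsidy, sellers receive Ps = Pb + 66 for each unit, where Pb is the price buyers pay.
On the curves, Pb = 370.5 - 0.5x and Ps = 57 + (1/9)x; the wedge Ps − Pb = 66 gives 57 + (1/9)x − (370.5 - 0.5x) = 66, so x' = 621.
Then Pb = 370.5 − 0.5·621 = 60 and Ps = 57 + (1/9)·621 = 126.
ΔCS = ½(513 + 621)(114 − 60) = 30618; ΔPS = ½(513 + 621)(126 − 114) = 6804.
Government spending = 66 × 621 = 40986.
Net change = 30618 + 6804 − 40986 = -3564. The loss equals the DWL triangle ½·66·108.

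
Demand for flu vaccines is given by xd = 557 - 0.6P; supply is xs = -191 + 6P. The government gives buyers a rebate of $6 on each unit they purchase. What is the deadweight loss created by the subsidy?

Pre-subsidy: 557 - 0.6P = -191 + 6P gives P* = 340/3, x* = 489.
With the rebate, buyers effectively pay Pb = Ps − 6, where Ps is the price sellers receive.
Demand in terms of Ps becomes xd = 557 − 0.6(Ps − 6) = 560.6 - 0.6Ps. Setting this equal to supply: 560.6 - 0.6Ps = -191 + 6Ps, so Ps = 3758/33.
Buyers pay Pb = 3758/33 − 6 = 3560/33; x' = -191 + 6·(3758/33) = 5415/11.
The subsidy expands output by 5415/11 − 489 = 36/11 past the efficient level; on those units the gap between marginal cost and willingness to pay runs from 0 up to 6.
DWL = ½ × 6 × 36/11 = 108/11.

Deadweight loss = 108/11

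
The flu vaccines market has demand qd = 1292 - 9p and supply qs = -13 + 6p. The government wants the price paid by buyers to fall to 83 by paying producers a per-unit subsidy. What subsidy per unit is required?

At a buyer price of 83, quantity demanded is 1292 − 9·83 = 545.
Sellers supply 545 only when they receive ps with -13 + 6·ps = 545, i.e. ps = 93.
s = ps − pb = 93 − 83 = 10.

Required subsidy s = 10 per unit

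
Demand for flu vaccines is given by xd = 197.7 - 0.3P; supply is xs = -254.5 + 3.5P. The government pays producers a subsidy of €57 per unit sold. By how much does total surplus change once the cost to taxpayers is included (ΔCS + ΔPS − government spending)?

Pre-subsidy: 197.7 - 0.3P = -254.5 + 3.5P gives P* = 119, x* = 162.
With the subsidy, sellers receive Ps = Pb + 57 for each unit, where Pb is the price buyers pay.
Supply in terms of Pb becomes xs = -254.5 + 3.5(Pb + 57) = -55 + 3.5Pb. Setting this equal to demand: 197.7 - 0.3Pb = -55 + 3.5Pb, so Pb = 66.5.
Sellers receive Ps = 66.5 + 57 = 123.5; x' = 197.7 − 0.3·66.5 = 177.75.
ΔCS = ½(162 + 177.75)(119 − 66.5) = 8918.4375; ΔPS = ½(162 + 177.75)(123.5 − 119) = 764.4375.
Government spending = 57 × 177.75 = 10131.75.
Net change = 8918.4375 + 764.4375 − 10131.75 = -448.875. The loss equals the DWL triangle ½·57·15.75.

Net change in total surplus = -€448.875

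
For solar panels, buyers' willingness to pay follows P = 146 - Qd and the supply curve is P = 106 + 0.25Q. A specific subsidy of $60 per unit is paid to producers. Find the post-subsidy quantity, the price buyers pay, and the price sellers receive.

Pre-subsidy: 146 - Q = 106 + 0.25Q gives Q* = 32 and P* = 114.
With the subsidy, sellers receive Ps = Pb + 60 for each unit, where Pb is the price buyers pay.
On the curves, Pb = 146 - Q and Ps = 106 + 0.25Q; the wedge Ps − Pb = 60 gives 106 + 0.25Q − (146 - Q) = 60, so Q' = 80.
Then Pb = 146 − 1·80 = 66 and Ps = 106 + 0.25·80 = 126.

Q' = 80; buyers pay $66; sellers receive $126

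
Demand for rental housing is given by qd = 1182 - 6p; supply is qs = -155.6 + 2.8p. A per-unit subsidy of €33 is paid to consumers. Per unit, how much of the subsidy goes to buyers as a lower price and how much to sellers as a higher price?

Pre-subsidy: 1182 - 6p = -155.6 + 2.8p gives p* = 152, q* = 270.
With the rebate, buyers effectively pay pb = ps − 33, where ps is the price sellers receive.
Demand in terms of ps becomes qd = 1182 − 6(ps − 33) = 1380 - 6ps. Setting this equal to supply: 1380 - 6ps = -155.6 + 2.8ps, so ps = 174.5.
Buyers pay pb = 174.5 − 33 = 141.5; q' = -155.6 + 2.8·174.5 = 333.
Buyers' price falls by p* − pb = 152 − 141.5 = 10.5; sellers' price rises by ps − p* = 174.5 − 152 = 22.5.

Buyers gain €10.5 per unit; sellers gain €22.5 per unit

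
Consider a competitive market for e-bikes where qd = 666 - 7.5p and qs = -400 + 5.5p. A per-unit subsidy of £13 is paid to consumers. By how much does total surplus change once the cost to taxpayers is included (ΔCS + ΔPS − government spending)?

Net change in total surplus = -£268.125

Pre-subsidy: 666 - 7.5p = -400 + 5.5p gives p* = 82, q* = 51.
With the rebate, buyers effectively pay pb = ps − 13, where ps is the price sellers receive.
Demand in terms of ps becomes qd = 666 − 7.5(ps − 13) = 763.5 - 7.5ps. Setting this equal to supply: 763.5 - 7.5ps = -400 + 5.5ps, so ps = 89.5.
Buyers pay pb = 89.5 − 13 = 76.5; q' = -400 + 5.5·89.5 = 92.25.
ΔCS = ½(51 + 92.25)(82 − 76.5) = 393.9375; ΔPS = ½(51 + 92.25)(89.5 − 82) = 537.1875.
Government spending = 13 × 92.25 = 1199.25.
Net change = 393.9375 + 537.1875 − 1199.25 = -268.125. The loss equals the DWL triangle ½·13·41.25.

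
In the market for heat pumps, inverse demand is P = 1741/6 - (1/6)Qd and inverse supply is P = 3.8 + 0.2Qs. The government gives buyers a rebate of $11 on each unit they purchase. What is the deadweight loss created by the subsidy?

Pre-subsidy: 1741/6 - (1/6)Q = 3.8 + 0.2Q gives Q* = 781 and P* = 160.
With the rebate, buyers effectively pay Pb = Ps − 11, where Ps is the price sellers receive.
On the curves, Pb = 1741/6 - (1/6)Q and Ps = 3.8 + 0.2Q; the wedge Ps − Pb = 11 gives 3.8 + 0.2Q − (1741/6 - (1/6)Q) = 11, so Q' = 811.
Then Pb = 1741/6 − (1/6)·811 = 155 and Ps = 3.8 + 0.2·811 = 166.
The subsidy expands output by 811 − 781 = 30 past the efficient level; on those units the gap between marginal cost and willingness to pay runs from 0 up to 11.
DWL = ½ × 11 × 30 = 165.

Deadweight loss = $165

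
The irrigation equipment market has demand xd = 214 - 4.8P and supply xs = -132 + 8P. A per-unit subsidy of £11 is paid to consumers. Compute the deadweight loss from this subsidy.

Pre-subsidy: 214 - 4.8P = -132 + 8P gives P* = 27.03125, x* = 84.25.
With the rebate, buyers effectively pay Pb = Ps − 11, where Ps is the price sellers receive.
Demand in terms of Ps becomes xd = 214 − 4.8(Ps − 11) = 266.8 - 4.8Ps. Setting this equal to supply: 266.8 - 4.8Ps = -132 + 8Ps, so Ps = 31.15625.
Buyers pay Pb = 31.15625 − 11 = 20.15625; x' = -132 + 8·31.15625 = 117.25.
The subsidy expands output by 117.25 − 84.25 = 33 past the efficient level; on those units the gap between marginal cost and willingness to pay runs from 0 up to 11.
DWL = ½ × 11 × 33 = 181.5.

Deadweight loss = £181.5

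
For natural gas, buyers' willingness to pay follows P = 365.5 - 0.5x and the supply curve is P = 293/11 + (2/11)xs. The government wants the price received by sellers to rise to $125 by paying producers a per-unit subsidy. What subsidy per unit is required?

Required subsidy s = $30 per unit

At a seller price of 125, quantity supplied is -146.5 + 5.5·125 = 541.
Buyers absorb 541 only when they pay Pb = 365.5 − 0.5·541 = 95.
s = Ps − Pb = 125 − 95 = 30.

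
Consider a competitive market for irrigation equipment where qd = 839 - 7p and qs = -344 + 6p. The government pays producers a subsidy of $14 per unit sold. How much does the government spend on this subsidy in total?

Pre-subsidy: 839 - 7p = -344 + 6p gives p* = 91, q* = 202.
With the subsidy, sellers receive ps = pb + 14 for each unit, where pb is the price buyers pay.
Supply in terms of pb becomes qs = -344 + 6(pb + 14) = -260 + 6pb. Setting this equal to demand: 839 - 7pb = -260 + 6pb, so pb = 1099/13.
Sellers receive ps = 1099/13 + 14 = 1281/13; q' = 839 − 7·(1099/13) = 3214/13.
Government outlay = subsidy × quantity = 14 × 3214/13 = 44996/13.

Government cost = 44996/13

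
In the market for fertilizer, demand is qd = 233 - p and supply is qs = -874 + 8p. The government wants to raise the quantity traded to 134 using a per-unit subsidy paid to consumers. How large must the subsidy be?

At q = 134, invert demand for the buyer price: pb = (233 − 134)/1 = 99; invert supply for the seller price: ps = (134 − (-874))/8 = 126.
The subsidy must fill the gap: s = ps − pb = 126 − 99 = 27.

Required subsidy s = 27 per unit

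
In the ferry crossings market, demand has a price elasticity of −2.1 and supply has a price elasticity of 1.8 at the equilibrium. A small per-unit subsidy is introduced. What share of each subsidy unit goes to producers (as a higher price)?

Producer share = 7/13

For a small subsidy around the equilibrium, the benefit split depends on the relative slopes, which at a point are proportional to the elasticities.
Buyer share = εs/(εs + |εd|) = 1.8/(1.8 + 2.1) = 6/13; seller share = |εd|/(εs + |εd|) = 7/13.
So producers capture 7/13 of the subsidy.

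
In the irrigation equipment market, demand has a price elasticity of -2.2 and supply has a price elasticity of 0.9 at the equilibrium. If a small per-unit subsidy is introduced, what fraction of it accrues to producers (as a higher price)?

Producer share = 22/31

For a small subsidy around the equilibrium, the benefit split depends on the relative slopes, which at a point are proportional to the elasticities.
Buyer share = εs/(εs + |εd|) = 0.9/(0.9 + 2.2) = 9/31; seller share = |εd|/(εs + |εd|) = 22/31.
So producers capture 22/31 of the subsidy.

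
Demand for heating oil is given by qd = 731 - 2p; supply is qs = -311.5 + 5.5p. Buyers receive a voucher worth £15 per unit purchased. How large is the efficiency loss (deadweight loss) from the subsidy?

Deadweight loss = £165

Pre-subsidy: 731 - 2p = -311.5 + 5.5p gives p* = 139, q* = 453.
With the rebate, buyers effectively pay pb = ps − 15, where ps is the price sellers receive.
Demand in terms of ps becomes qd = 731 − 2(ps − 15) = 761 - 2ps. Setting this equal to supply: 761 - 2ps = -311.5 + 5.5ps, so ps = 143.
Buyers pay pb = 143 − 15 = 128; q' = -311.5 + 5.5·143 = 475.
The subsidy expands output by 475 − 453 = 22 past the efficient level; on those units the gap between marginal cost and willingness to pay runs from 0 up to 15.
DWL = ½ × 15 × 22 = 165.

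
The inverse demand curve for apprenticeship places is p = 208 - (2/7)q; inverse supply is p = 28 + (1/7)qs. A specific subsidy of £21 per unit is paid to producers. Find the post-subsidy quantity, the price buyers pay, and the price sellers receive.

q' = 469; buyers pay £74; sellers receive £95

Pre-subsidy: 208 - (2/7)q = 28 + (1/7)q gives q* = 420 and p* = 88.
With the subsidy, sellers receive ps = pb + 21 for each unit, where pb is the price buyers pay.
On the curves, pb = 208 - (2/7)q and ps = 28 + (1/7)q; the wedge ps − pb = 21 gives 28 + (1/7)q − (208 - (2/7)q) = 21, so q' = 469.
Then pb = 208 − (2/7)·469 = 74 and ps = 28 + (1/7)·469 = 95.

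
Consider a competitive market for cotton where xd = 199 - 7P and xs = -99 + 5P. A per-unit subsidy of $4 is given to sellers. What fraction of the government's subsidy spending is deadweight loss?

Pre-subsidy: 199 - 7P = -99 + 5P gives P* = 149/6, x* = 151/6.
With the subsidy, sellers receive Ps = Pb + 4 for each unit, where Pb is the price buyers pay.
Supply in terms of Pb becomes xs = -99 + 5(Pb + 4) = -79 + 5Pb. Setting this equal to demand: 199 - 7Pb = -79 + 5Pb, so Pb = 139/6.
Sellers receive Ps = 139/6 + 4 = 163/6; x' = 199 − 7·(139/6) = 221/6.
ΔCS = ½(151/6 + 221/6)(149/6 − 139/6) = 155/3; ΔPS = ½(151/6 + 221/6)(163/6 − 149/6) = 217/3.
Government spending = 4 × 221/6 = 442/3.
DWL = ½ × 4 × (221/6 − 151/6) = 70/3; fraction = (70/3) / (442/3) = 35/221.

DWL / government spending = 35/221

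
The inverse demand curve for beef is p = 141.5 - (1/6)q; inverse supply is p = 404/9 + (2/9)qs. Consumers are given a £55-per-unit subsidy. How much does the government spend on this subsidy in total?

Government cost = 150095/7

Pre-subsidy: 141.5 - (1/6)q = 404/9 + (2/9)q gives q* = 1739/7 and p* = 2102/21.
With the rebate, buyers effectively pay pb = ps − 55, where ps is the price sellers receive.
On the curves, pb = 141.5 - (1/6)q and ps = 404/9 + (2/9)q; the wedge ps − pb = 55 gives 404/9 + (2/9)q − (141.5 - (1/6)q) = 55, so q' = 2729/7.
Then pb = 141.5 − (1/6)·(2729/7) = 1607/21 and ps = 404/9 + (2/9)·(2729/7) = 2762/21.
Government outlay = subsidy × quantity = 55 × 2729/7 = 150095/7.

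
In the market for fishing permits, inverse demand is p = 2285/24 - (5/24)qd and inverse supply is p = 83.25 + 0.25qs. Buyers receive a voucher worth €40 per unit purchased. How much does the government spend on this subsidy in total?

Government cost = 49880/11

Pre-subsidy: 2285/24 - (5/24)q = 83.25 + 0.25q gives q* = 287/11 and p* = 1975/22.
With the rebate, buyers effectively pay pb = ps − 40, where ps is the price sellers receive.
On the curves, pb = 2285/24 - (5/24)q and ps = 83.25 + 0.25q; the wedge ps − pb = 40 gives 83.25 + 0.25q − (2285/24 - (5/24)q) = 40, so q' = 1247/11.
Then pb = 2285/24 − (5/24)·(1247/11) = 1575/22 and ps = 83.25 + 0.25·(1247/11) = 2455/22.
Government outlay = subsidy × quantity = 40 × 1247/11 = 49880/11.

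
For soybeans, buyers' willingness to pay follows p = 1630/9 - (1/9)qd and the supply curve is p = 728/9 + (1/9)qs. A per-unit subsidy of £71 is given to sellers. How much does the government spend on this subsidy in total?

Government cost = £54705.5

Pre-subsidy: 1630/9 - (1/9)q = 728/9 + (1/9)q gives q* = 451 and p* = 131.
With the subsidy, sellers receive ps = pb + 71 for each unit, where pb is the price buyers pay.
On the curves, pb = 1630/9 - (1/9)q and ps = 728/9 + (1/9)q; the wedge ps − pb = 71 gives 728/9 + (1/9)q − (1630/9 - (1/9)q) = 71, so q' = 770.5.
Then pb = 1630/9 − (1/9)·770.5 = 95.5 and ps = 728/9 + (1/9)·770.5 = 166.5.
Government outlay = subsidy × quantity = 71 × 770.5 = 54705.5.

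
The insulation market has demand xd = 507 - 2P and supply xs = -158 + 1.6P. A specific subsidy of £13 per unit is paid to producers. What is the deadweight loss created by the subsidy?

Deadweight loss = 676/9

Pre-subsidy: 507 - 2P = -158 + 1.6P gives P* = 3325/18, x* = 1238/9.
With the subsidy, sellers receive Ps = Pb + 13 for each unit, where Pb is the price buyers pay.
Supply in terms of Pb becomes xs = -158 + 1.6(Pb + 13) = -137.2 + 1.6Pb. Setting this equal to demand: 507 - 2Pb = -137.2 + 1.6Pb, so Pb = 3221/18.
Sellers receive Ps = 3221/18 + 13 = 3455/18; x' = 507 − 2·(3221/18) = 1342/9.
The subsidy expands output by 1342/9 − 1238/9 = 104/9 past the efficient level; on those units the gap between marginal cost and willingness to pay runs from 0 up to 13.
DWL = ½ × 13 × 104/9 = 676/9.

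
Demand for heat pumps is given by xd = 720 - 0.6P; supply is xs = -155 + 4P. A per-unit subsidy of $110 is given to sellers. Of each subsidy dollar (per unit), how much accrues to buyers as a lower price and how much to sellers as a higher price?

Buyers gain 2200/23 per unit; sellers gain 330/23 per unit

Pre-subsidy: 720 - 0.6P = -155 + 4P gives P* = 4375/23, x* = 13935/23.
With the subsidy, sellers receive Ps = Pb + 110 for each unit, where Pb is the price buyers pay.
Supply in terms of Pb becomes xs = -155 + 4(Pb + 110) = 285 + 4Pb. Setting this equal to demand: 720 - 0.6Pb = 285 + 4Pb, so Pb = 2175/23.
Sellers receive Ps = 2175/23 + 110 = 4705/23; x' = 720 − 0.6·(2175/23) = 15255/23.
Buyers' price falls by P* − Pb = 4375/23 − 2175/23 = 2200/23; sellers' price rises by Ps − P* = 4705/23 − 4375/23 = 330/23.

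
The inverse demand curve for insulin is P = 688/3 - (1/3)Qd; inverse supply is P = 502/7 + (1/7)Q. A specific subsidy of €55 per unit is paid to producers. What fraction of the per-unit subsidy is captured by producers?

Producer share = 0.3

Pre-subsidy: 688/3 - (1/3)Q = 502/7 + (1/7)Q gives Q* = 331 and P* = 119.
With the subsidy, sellers receive Ps = Pb + 55 for each unit, where Pb is the price buyers pay.
On the curves, Pb = 688/3 - (1/3)Q and Ps = 502/7 + (1/7)Q; the wedge Ps − Pb = 55 gives 502/7 + (1/7)Q − (688/3 - (1/3)Q) = 55, so Q' = 446.5.
Then Pb = 688/3 − (1/3)·446.5 = 80.5 and Ps = 502/7 + (1/7)·446.5 = 135.5.
Buyers' price falls by P* − Pb = 119 − 80.5 = 38.5; sellers' price rises by Ps − P* = 135.5 − 119 = 16.5.
So producers capture 16.5/55 = 0.3 of each unit of subsidy.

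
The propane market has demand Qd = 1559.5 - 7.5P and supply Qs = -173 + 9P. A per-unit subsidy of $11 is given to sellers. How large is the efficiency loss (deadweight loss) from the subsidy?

Deadweight loss = $247.5

Pre-subsidy: 1559.5 - 7.5P = -173 + 9P gives P* = 105, Q* = 772.
With the subsidy, sellers receive Ps = Pb + 11 for each unit, where Pb is the price buyers pay.
Supply in terms of Pb becomes Qs = -173 + 9(Pb + 11) = -74 + 9Pb. Setting this equal to demand: 1559.5 - 7.5Pb = -74 + 9Pb, so Pb = 99.
Sellers receive Ps = 99 + 11 = 110; Q' = 1559.5 − 7.5·99 = 817.
The subsidy expands output by 817 − 772 = 45 past the efficient level; on those units the gap between marginal cost and willingness to pay runs from 0 up to 11.
DWL = ½ × 11 × 45 = 247.5.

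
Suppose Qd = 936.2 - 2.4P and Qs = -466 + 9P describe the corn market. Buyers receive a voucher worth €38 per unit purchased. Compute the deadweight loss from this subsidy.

Pre-subsidy: 936.2 - 2.4P = -466 + 9P gives P* = 123, Q* = 641.
With the rebate, buyers effectively pay Pb = Ps − 38, where Ps is the price sellers receive.
Demand in terms of Ps becomes Qd = 936.2 − 2.4(Ps − 38) = 1027.4 - 2.4Ps. Setting this equal to supply: 1027.4 - 2.4Ps = -466 + 9Ps, so Ps = 131.
Buyers pay Pb = 131 − 38 = 93; Q' = -466 + 9·131 = 713.
The subsidy expands output by 713 − 641 = 72 past the efficient level; on those units the gap between marginal cost and willingness to pay runs from 0 up to 38.
DWL = ½ × 38 × 72 = 1368.

Deadweight loss = €1368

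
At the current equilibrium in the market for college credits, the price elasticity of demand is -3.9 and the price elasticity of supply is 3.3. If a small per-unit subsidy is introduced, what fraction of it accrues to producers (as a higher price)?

Producer share = 13/24

For a small subsidy around the equilibrium, the benefit split depends on the relative slopes, which at a point are proportional to the elasticities.
Buyer share = εs/(εs + |εd|) = 3.3/(3.3 + 3.9) = 11/24; seller share = |εd|/(εs + |εd|) = 13/24.
So producers capture 13/24 of the subsidy.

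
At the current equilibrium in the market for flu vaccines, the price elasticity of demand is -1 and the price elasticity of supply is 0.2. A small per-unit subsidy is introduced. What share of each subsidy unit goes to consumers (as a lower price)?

Consumer share = 1/6

For a small subsidy around the equilibrium, the benefit split depends on the relative slopes, which at a point are proportional to the elasticities.
Buyer share = εs/(εs + |εd|) = 0.2/(0.2 + 1) = 1/6; seller share = |εd|/(εs + |εd|) = 5/6.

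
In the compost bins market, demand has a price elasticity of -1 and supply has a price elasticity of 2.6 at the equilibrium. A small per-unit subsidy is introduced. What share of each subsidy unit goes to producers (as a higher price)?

For a small subsidy around the equilibrium, the benefit split depends on the relative slopes, which at a point are proportional to the elasticities.
Buyer share = εs/(εs + |εd|) = 2.6/(2.6 + 1) = 13/18; seller share = |εd|/(εs + |εd|) = 5/18.
So producers capture 5/18 of the subsidy.

Producer share = 5/18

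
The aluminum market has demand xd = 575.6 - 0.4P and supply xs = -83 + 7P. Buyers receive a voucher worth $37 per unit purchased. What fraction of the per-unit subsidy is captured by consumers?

Pre-subsidy: 575.6 - 0.4P = -83 + 7P gives P* = 89, x* = 540.
With the rebate, buyers effectively pay Pb = Ps − 37, where Ps is the price sellers receive.
Demand in terms of Ps becomes xd = 575.6 − 0.4(Ps − 37) = 590.4 - 0.4Ps. Setting this equal to supply: 590.4 - 0.4Ps = -83 + 7Ps, so Ps = 91.
Buyers pay Pb = 91 − 37 = 54; x' = -83 + 7·91 = 554.
Buyers' price falls by P* − Pb = 89 − 54 = 35; sellers' price rises by Ps − P* = 91 − 89 = 2.
So consumers capture 35/37 = 35/37 of each unit of subsidy.

Consumer share = 35/37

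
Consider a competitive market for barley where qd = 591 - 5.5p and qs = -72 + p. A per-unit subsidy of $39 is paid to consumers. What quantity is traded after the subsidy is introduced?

Pre-subsidy: 591 - 5.5p = -72 + p gives p* = 102, q* = 30.
With the rebate, buyers effectively pay pb = ps − 39, where ps is the price sellers receive.
Demand in terms of ps becomes qd = 591 − 5.5(ps − 39) = 805.5 - 5.5ps. Setting this equal to supply: 805.5 - 5.5ps = -72 + ps, so ps = 135.
Buyers pay pb = 135 − 39 = 96; q' = -72 + 1·135 = 63.

q' = 63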